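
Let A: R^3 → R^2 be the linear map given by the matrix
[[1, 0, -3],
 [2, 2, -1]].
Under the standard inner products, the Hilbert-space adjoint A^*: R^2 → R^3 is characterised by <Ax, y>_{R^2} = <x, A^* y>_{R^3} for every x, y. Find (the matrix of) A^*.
A^* = A^T =
[[1, 2],
 [0, 2],
 [-3, -1]]

For real matrices with standard dot products, the defining identity <Ax, y> = <x, A^* y> gives (Ax)^T y = x^T (A^*) y, i.e. x^T A^T y = x^T (A^*) y. Since this holds for all x, y, we must have A^* = A^T. Therefore
A^* =
[[1, 2],
 [0, 2],
 [-3, -1]].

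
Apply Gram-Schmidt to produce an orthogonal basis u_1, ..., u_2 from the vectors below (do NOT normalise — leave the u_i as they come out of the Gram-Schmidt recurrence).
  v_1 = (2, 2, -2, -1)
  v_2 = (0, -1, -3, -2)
Orthogonal basis:
  u_1 = (2, 2, -2, -1)
  u_2 = (-12/13, -25/13, -27/13, -20/13)

Apply the Gram-Schmidt recurrence
  u_1 = v_1
  u_i = v_i − Σ_{j<i} ((v_i · u_j) / (u_j · u_j)) · u_j.

Step by step this gives:
  u_1 = (2, 2, -2, -1)
  u_2 = (-12/13, -25/13, -27/13, -20/13)

Orthogonality check:
  u_2 · u_1 = 0 (should be 0)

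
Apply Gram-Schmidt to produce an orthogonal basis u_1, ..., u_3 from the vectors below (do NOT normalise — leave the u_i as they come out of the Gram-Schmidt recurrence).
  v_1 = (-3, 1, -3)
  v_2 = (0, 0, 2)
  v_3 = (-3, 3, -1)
Orthogonal basis:
  u_1 = (-3, 1, -3)
  u_2 = (-18/19, 6/19, 20/19)
  u_3 = (3/5, 9/5, 0)

Apply the Gram-Schmidt recurrence
  u_1 = v_1
  u_i = v_i − Σ_{j<i} ((v_i · u_j) / (u_j · u_j)) · u_j.

Step by step this gives:
  u_1 = (-3, 1, -3)
  u_2 = (-18/19, 6/19, 20/19)
  u_3 = (3/5, 9/5, 0)

Orthogonality check:
  u_2 · u_1 = 0 (should be 0)
  u_3 · u_1 = 0 (should be 0)
  u_3 · u_2 = 0 (should be 0)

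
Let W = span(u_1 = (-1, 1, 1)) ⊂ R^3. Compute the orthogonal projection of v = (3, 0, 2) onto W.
proj_W(v) = (1/3, -1/3, -1/3)

Set up U = [u_1 | ... | u_1] ∈ R^(3×1). The projector onto W = col(U) is P = U (U^T U)^(-1) U^T.
Compute U^T U =
  [3],
and U^T v = (-1).
Solve U^T U · c = U^T v for the coefficients: c = (-1/3). The projection is proj_W(v) = U c.
Check: (v - proj_W(v)) · u_1 = 0  (should be 0).
Result: proj_W(v) = (1/3, -1/3, -1/3).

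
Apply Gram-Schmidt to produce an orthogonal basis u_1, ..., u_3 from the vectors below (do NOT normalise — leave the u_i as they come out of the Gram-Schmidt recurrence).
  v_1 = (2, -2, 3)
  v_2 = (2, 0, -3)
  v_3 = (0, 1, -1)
Orthogonal basis:
  u_1 = (2, -2, 3)
  u_2 = (44/17, -10/17, -36/17)
  u_3 = (12/49, 24/49, 8/49)

Apply the Gram-Schmidt recurrence
  u_1 = v_1
  u_i = v_i − Σ_{j<i} ((v_i · u_j) / (u_j · u_j)) · u_j.

Step by step this gives:
  u_1 = (2, -2, 3)
  u_2 = (44/17, -10/17, -36/17)
  u_3 = (12/49, 24/49, 8/49)

Orthogonality check:
  u_2 · u_1 = 0 (should be 0)
  u_3 · u_1 = 0 (should be 0)
  u_3 · u_2 = 0 (should be 0)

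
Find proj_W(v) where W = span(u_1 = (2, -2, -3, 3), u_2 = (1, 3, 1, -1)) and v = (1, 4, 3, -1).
proj_W(v) = (85/106, 439/106, 100/53, -100/53)

Set up U = [u_1 | ... | u_2] ∈ R^(4×2). The projector onto W = col(U) is P = U (U^T U)^(-1) U^T.
Compute U^T U =
  [26, -10]
  [-10, 12],
and U^T v = (-18, 17).
Solve U^T U · c = U^T v for the coefficients: c = (-23/106, 131/106). The projection is proj_W(v) = U c.
Check: (v - proj_W(v)) · u_1 = 0  (should be 0).
Check: (v - proj_W(v)) · u_2 = 0  (should be 0).
Result: proj_W(v) = (85/106, 439/106, 100/53, -100/53).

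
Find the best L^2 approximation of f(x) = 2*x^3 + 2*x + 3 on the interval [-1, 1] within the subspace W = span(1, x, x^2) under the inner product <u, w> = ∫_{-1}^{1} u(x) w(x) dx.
g(x) = 16*x/5 + 3

The best approximation g ∈ W is the orthogonal projection of f onto W. Writing g = a_0 + a_1 x + a_2 x^2, the coefficients solve the normal equations G · a = b where
  G_{ij} = <φ_i, φ_j> and b_i = <f, φ_i>, with φ_0 = 1, φ_1 = x, φ_2 = x^2.
G =
  [2, 0, 2/3]
  [0, 2/3, 0]
  [2/3, 0, 2/5],
b = (6, 32/15, 2).
Solving gives a_0 = 3, a_1 = 16/5, a_2 = 0, so
  g(x) = 16*x/5 + 3.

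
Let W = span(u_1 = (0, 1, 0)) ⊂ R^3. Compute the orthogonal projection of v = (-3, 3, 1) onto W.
proj_W(v) = (0, 3, 0)

Set up U = [u_1 | ... | u_1] ∈ R^(3×1). The projector onto W = col(U) is P = U (U^T U)^(-1) U^T.
Compute U^T U =
  [1],
and U^T v = (3).
Solve U^T U · c = U^T v for the coefficients: c = (3). The projection is proj_W(v) = U c.
Check: (v - proj_W(v)) · u_1 = 0  (should be 0).
Result: proj_W(v) = (0, 3, 0).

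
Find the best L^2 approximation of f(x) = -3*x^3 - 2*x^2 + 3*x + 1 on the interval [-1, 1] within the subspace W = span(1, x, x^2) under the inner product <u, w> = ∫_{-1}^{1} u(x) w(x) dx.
g(x) = -2*x^2 + 6*x/5 + 1

The best approximation g ∈ W is the orthogonal projection of f onto W. Writing g = a_0 + a_1 x + a_2 x^2, the coefficients solve the normal equations G · a = b where
  G_{ij} = <φ_i, φ_j> and b_i = <f, φ_i>, with φ_0 = 1, φ_1 = x, φ_2 = x^2.
G =
  [2, 0, 2/3]
  [0, 2/3, 0]
  [2/3, 0, 2/5],
b = (2/3, 4/5, -2/15).
Solving gives a_0 = 1, a_1 = 6/5, a_2 = -2, so
  g(x) = -2*x^2 + 6*x/5 + 1.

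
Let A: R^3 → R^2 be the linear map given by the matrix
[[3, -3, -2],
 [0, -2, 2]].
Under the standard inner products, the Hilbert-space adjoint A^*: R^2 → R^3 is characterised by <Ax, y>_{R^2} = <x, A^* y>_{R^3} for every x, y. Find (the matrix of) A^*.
A^* = A^T =
[[3, 0],
 [-3, -2],
 [-2, 2]]

For real matrices with standard dot products, the defining identity <Ax, y> = <x, A^* y> gives (Ax)^T y = x^T (A^*) y, i.e. x^T A^T y = x^T (A^*) y. Since this holds for all x, y, we must have A^* = A^T. Therefore
A^* =
[[3, 0],
 [-3, -2],
 [-2, 2]].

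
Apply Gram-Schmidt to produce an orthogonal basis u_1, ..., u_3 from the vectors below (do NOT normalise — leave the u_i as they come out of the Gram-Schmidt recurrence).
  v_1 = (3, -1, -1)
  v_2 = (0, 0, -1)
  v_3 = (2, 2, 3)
Orthogonal basis:
  u_1 = (3, -1, -1)
  u_2 = (-3/11, 1/11, -10/11)
  u_3 = (4/5, 12/5, 0)

Apply the Gram-Schmidt recurrence
  u_1 = v_1
  u_i = v_i − Σ_{j<i} ((v_i · u_j) / (u_j · u_j)) · u_j.

Step by step this gives:
  u_1 = (3, -1, -1)
  u_2 = (-3/11, 1/11, -10/11)
  u_3 = (4/5, 12/5, 0)

Orthogonality check:
  u_2 · u_1 = 0 (should be 0)
  u_3 · u_1 = 0 (should be 0)
  u_3 · u_2 = 0 (should be 0)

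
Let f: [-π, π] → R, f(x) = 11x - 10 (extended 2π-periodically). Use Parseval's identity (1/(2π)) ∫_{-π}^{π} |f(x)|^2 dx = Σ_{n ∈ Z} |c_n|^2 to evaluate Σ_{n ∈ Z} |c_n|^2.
Σ |c_n|^2 = 121π^2/3 + 100

Expand and integrate term by term over [-π, π]:
  ∫ (11x)^2 dx = 121·(2π^3/3); ∫ 2·11·(-10)·x dx = 0 (odd integrand); ∫ (-10)^2 dx = 100·2π.
So (1/(2π)) ∫_{-π}^{π} (11x - 10)^2 dx = 121π^2/3 + 100 = 121π^2/3 + 100.
Parseval ⇒ Σ |c_n|^2 = 121π^2/3 + 100.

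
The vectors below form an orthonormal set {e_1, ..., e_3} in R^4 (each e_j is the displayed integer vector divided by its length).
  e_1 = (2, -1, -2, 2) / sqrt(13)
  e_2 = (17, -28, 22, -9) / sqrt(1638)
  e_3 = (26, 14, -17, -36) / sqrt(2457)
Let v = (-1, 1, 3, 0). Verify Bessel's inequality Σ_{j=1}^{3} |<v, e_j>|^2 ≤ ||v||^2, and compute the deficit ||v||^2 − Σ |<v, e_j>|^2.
Σ |<v, e_j>|^2 = 211/26; ||v||^2 = 11; deficit = 75/26

Write each e_j = u_j / sqrt(<u_j, u_j>) where u_j is the displayed integer vector. Then <v, e_j> = <v, u_j> / sqrt(<u_j, u_j>), so |<v, e_j>|^2 = <v, u_j>^2 / <u_j, u_j>.
Coefficients: <v, e_1> = -9/sqrt(13), <v, e_2> = 21/sqrt(1638), <v, e_3> = -63/sqrt(2457).
Square and sum: Σ |<v, e_j>|^2 = 211/26.
Compute ||v||^2 = v·v = 11.
Deficit = 11 − 211/26 = 75/26 ≥ 0, confirming Bessel's inequality. (The deficit equals ||v − Σ <v,e_j> e_j||^2, the squared distance from v to span{e_j}.)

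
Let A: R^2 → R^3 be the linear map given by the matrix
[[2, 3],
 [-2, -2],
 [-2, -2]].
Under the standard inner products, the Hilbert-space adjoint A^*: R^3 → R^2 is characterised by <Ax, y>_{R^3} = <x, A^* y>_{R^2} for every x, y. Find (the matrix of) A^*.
A^* = A^T =
[[2, -2, -2],
 [3, -2, -2]]

For real matrices with standard dot products, the defining identity <Ax, y> = <x, A^* y> gives (Ax)^T y = x^T (A^*) y, i.e. x^T A^T y = x^T (A^*) y. Since this holds for all x, y, we must have A^* = A^T. Therefore
A^* =
[[2, -2, -2],
 [3, -2, -2]].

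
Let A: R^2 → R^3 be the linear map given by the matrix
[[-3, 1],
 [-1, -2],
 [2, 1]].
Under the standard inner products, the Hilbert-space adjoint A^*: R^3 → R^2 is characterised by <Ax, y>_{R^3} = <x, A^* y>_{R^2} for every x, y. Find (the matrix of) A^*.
A^* = A^T =
[[-3, -1, 2],
 [1, -2, 1]]

For real matrices with standard dot products, the defining identity <Ax, y> = <x, A^* y> gives (Ax)^T y = x^T (A^*) y, i.e. x^T A^T y = x^T (A^*) y. Since this holds for all x, y, we must have A^* = A^T. Therefore
A^* =
[[-3, -1, 2],
 [1, -2, 1]].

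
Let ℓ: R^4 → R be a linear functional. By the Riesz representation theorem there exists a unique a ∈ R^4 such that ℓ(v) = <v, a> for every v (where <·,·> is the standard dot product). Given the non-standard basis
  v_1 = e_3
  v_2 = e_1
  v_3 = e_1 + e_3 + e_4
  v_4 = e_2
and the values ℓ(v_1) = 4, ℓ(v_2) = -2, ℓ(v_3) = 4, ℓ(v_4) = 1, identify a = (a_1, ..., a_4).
a = (-2, 1, 4, 2)

Write a = (a_1, ..., a_4) in the standard basis. For each basis vector v_i, ℓ(v_i) = <v_i, a> is a linear equation in the a_j's. Collect the n equations into a matrix system V a = ℓ, where row i of V is v_i (expressed in the standard basis). Since V is invertible (lower-triangular with 1s on the diagonal, up to permutation), solve by back-substitution:
  V =
[[0, 0, 1, 0],
 [1, 0, 0, 0],
 [1, 0, 1, 1],
 [0, 1, 0, 0]]
  V a = (4, -2, 4, 1)
Solving gives a = (-2, 1, 4, 2).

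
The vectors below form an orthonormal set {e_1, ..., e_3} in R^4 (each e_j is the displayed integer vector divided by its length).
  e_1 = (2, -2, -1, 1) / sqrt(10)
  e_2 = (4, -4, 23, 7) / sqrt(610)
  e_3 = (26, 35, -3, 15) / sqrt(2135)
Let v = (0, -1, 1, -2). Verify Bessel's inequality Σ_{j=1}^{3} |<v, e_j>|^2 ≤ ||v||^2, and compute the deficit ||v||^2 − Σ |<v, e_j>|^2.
Σ |<v, e_j>|^2 = 89/35; ||v||^2 = 6; deficit = 121/35

Write each e_j = u_j / sqrt(<u_j, u_j>) where u_j is the displayed integer vector. Then <v, e_j> = <v, u_j> / sqrt(<u_j, u_j>), so |<v, e_j>|^2 = <v, u_j>^2 / <u_j, u_j>.
Coefficients: <v, e_1> = -1/sqrt(10), <v, e_2> = 13/sqrt(610), <v, e_3> = -68/sqrt(2135).
Square and sum: Σ |<v, e_j>|^2 = 89/35.
Compute ||v||^2 = v·v = 6.
Deficit = 6 − 89/35 = 121/35 ≥ 0, confirming Bessel's inequality. (The deficit equals ||v − Σ <v,e_j> e_j||^2, the squared distance from v to span{e_j}.)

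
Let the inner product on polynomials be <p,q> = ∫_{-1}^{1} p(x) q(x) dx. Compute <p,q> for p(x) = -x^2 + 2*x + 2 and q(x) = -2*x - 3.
<p,q> = -38/3

Expand the product: p(x)·q(x) = 2*x^3 - x^2 - 10*x - 6.
∫_{-1}^{1} of each monomial x^k gives [2/(k+1) if k even, 0 if k odd]. Integrating term-by-term (or equivalently evaluating the antiderivative F(x) = x^4/2 - x^3/3 - 5*x^2 - 6*x at the endpoints):
  F(1) − F(−1) = -65/6 − (11/6) = -38/3.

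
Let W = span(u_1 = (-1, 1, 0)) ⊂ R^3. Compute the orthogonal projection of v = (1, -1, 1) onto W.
proj_W(v) = (1, -1, 0)

Set up U = [u_1 | ... | u_1] ∈ R^(3×1). The projector onto W = col(U) is P = U (U^T U)^(-1) U^T.
Compute U^T U =
  [2],
and U^T v = (-2).
Solve U^T U · c = U^T v for the coefficients: c = (-1). The projection is proj_W(v) = U c.
Check: (v - proj_W(v)) · u_1 = 0  (should be 0).
Result: proj_W(v) = (1, -1, 0).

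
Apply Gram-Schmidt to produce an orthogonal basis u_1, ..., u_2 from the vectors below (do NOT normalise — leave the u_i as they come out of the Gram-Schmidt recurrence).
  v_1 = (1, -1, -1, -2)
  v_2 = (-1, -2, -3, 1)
Orthogonal basis:
  u_1 = (1, -1, -1, -2)
  u_2 = (-9/7, -12/7, -19/7, 11/7)

Apply the Gram-Schmidt recurrence
  u_1 = v_1
  u_i = v_i − Σ_{j<i} ((v_i · u_j) / (u_j · u_j)) · u_j.

Step by step this gives:
  u_1 = (1, -1, -1, -2)
  u_2 = (-9/7, -12/7, -19/7, 11/7)

Orthogonality check:
  u_2 · u_1 = 0 (should be 0)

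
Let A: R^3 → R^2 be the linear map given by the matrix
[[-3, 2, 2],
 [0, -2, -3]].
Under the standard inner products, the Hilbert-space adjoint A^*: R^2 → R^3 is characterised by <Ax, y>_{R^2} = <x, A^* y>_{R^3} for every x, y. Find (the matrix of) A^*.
A^* = A^T =
[[-3, 0],
 [2, -2],
 [2, -3]]

For real matrices with standard dot products, the defining identity <Ax, y> = <x, A^* y> gives (Ax)^T y = x^T (A^*) y, i.e. x^T A^T y = x^T (A^*) y. Since this holds for all x, y, we must have A^* = A^T. Therefore
A^* =
[[-3, 0],
 [2, -2],
 [2, -3]].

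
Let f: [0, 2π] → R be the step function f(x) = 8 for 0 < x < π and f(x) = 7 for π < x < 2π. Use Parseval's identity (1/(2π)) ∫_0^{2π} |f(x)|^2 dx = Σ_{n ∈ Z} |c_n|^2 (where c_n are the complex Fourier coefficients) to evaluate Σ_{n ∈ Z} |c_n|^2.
Σ |c_n|^2 = 113/2

Parseval equates the L^2 energy of f (normalised by 1/(2π)) with the ℓ^2 sum of its Fourier coefficients: (1/(2π)) ∫_0^{2π} |f|^2 = Σ |c_n|^2.
Compute the left side: (1/(2π)) [∫_0^π 8^2 dx + ∫_π^{2π} 7^2 dx] = (1/(2π)) · (64π + 49π) = (64 + 49)/2 = 113/2.
So Σ_{n ∈ Z} |c_n|^2 = 113/2.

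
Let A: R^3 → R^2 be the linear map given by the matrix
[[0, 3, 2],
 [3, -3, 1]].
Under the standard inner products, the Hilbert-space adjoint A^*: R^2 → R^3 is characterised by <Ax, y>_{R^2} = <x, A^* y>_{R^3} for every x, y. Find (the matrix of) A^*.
A^* = A^T =
[[0, 3],
 [3, -3],
 [2, 1]]

For real matrices with standard dot products, the defining identity <Ax, y> = <x, A^* y> gives (Ax)^T y = x^T (A^*) y, i.e. x^T A^T y = x^T (A^*) y. Since this holds for all x, y, we must have A^* = A^T. Therefore
A^* =
[[0, 3],
 [3, -3],
 [2, 1]].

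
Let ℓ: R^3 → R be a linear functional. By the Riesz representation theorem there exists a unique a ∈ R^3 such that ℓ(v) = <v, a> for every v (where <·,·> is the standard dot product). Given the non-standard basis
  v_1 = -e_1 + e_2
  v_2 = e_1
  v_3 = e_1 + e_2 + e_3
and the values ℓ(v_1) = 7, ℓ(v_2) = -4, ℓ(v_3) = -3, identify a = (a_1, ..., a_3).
a = (-4, 3, -2)

Write a = (a_1, ..., a_3) in the standard basis. For each basis vector v_i, ℓ(v_i) = <v_i, a> is a linear equation in the a_j's. Collect the n equations into a matrix system V a = ℓ, where row i of V is v_i (expressed in the standard basis). Since V is invertible (lower-triangular with 1s on the diagonal, up to permutation), solve by back-substitution:
  V =
[[-1, 1, 0],
 [1, 0, 0],
 [1, 1, 1]]
  V a = (7, -4, -3)
Solving gives a = (-4, 3, -2).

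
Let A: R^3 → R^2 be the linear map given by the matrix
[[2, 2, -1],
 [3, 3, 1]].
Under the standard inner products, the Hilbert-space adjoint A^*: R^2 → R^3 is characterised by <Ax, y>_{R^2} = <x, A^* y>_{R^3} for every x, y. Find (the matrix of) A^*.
A^* = A^T =
[[2, 3],
 [2, 3],
 [-1, 1]]

For real matrices with standard dot products, the defining identity <Ax, y> = <x, A^* y> gives (Ax)^T y = x^T (A^*) y, i.e. x^T A^T y = x^T (A^*) y. Since this holds for all x, y, we must have A^* = A^T. Therefore
A^* =
[[2, 3],
 [2, 3],
 [-1, 1]].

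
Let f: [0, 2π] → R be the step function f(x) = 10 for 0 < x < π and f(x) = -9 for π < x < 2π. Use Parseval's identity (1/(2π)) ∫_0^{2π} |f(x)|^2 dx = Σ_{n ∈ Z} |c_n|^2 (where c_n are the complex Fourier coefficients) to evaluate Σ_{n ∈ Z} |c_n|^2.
Σ |c_n|^2 = 181/2

Parseval equates the L^2 energy of f (normalised by 1/(2π)) with the ℓ^2 sum of its Fourier coefficients: (1/(2π)) ∫_0^{2π} |f|^2 = Σ |c_n|^2.
Compute the left side: (1/(2π)) [∫_0^π 10^2 dx + ∫_π^{2π} (-9)^2 dx] = (1/(2π)) · (100π + 81π) = (100 + 81)/2 = 181/2.
So Σ_{n ∈ Z} |c_n|^2 = 181/2.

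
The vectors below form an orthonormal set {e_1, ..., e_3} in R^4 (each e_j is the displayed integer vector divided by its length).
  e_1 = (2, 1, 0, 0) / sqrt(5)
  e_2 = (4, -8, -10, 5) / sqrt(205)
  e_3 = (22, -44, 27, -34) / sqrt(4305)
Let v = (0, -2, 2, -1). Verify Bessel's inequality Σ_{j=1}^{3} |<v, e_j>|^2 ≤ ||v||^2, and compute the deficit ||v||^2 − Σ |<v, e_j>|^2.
Σ |<v, e_j>|^2 = 881/105; ||v||^2 = 9; deficit = 64/105

Write each e_j = u_j / sqrt(<u_j, u_j>) where u_j is the displayed integer vector. Then <v, e_j> = <v, u_j> / sqrt(<u_j, u_j>), so |<v, e_j>|^2 = <v, u_j>^2 / <u_j, u_j>.
Coefficients: <v, e_1> = -2/sqrt(5), <v, e_2> = -9/sqrt(205), <v, e_3> = 176/sqrt(4305).
Square and sum: Σ |<v, e_j>|^2 = 881/105.
Compute ||v||^2 = v·v = 9.
Deficit = 9 − 881/105 = 64/105 ≥ 0, confirming Bessel's inequality. (The deficit equals ||v − Σ <v,e_j> e_j||^2, the squared distance from v to span{e_j}.)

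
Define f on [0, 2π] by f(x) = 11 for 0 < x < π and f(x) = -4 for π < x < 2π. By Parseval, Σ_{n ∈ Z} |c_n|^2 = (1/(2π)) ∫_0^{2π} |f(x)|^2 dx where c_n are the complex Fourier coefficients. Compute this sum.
Σ |c_n|^2 = 137/2

Parseval equates the L^2 energy of f (normalised by 1/(2π)) with the ℓ^2 sum of its Fourier coefficients: (1/(2π)) ∫_0^{2π} |f|^2 = Σ |c_n|^2.
Compute the left side: (1/(2π)) [∫_0^π 11^2 dx + ∫_π^{2π} (-4)^2 dx] = (1/(2π)) · (121π + 16π) = (121 + 16)/2 = 137/2.
So Σ_{n ∈ Z} |c_n|^2 = 137/2.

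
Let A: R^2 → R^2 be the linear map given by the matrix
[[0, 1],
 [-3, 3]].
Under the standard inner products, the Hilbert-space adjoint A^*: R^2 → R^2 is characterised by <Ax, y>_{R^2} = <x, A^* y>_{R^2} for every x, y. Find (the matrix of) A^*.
A^* = A^T =
[[0, -3],
 [1, 3]]

For real matrices with standard dot products, the defining identity <Ax, y> = <x, A^* y> gives (Ax)^T y = x^T (A^*) y, i.e. x^T A^T y = x^T (A^*) y. Since this holds for all x, y, we must have A^* = A^T. Therefore
A^* =
[[0, -3],
 [1, 3]].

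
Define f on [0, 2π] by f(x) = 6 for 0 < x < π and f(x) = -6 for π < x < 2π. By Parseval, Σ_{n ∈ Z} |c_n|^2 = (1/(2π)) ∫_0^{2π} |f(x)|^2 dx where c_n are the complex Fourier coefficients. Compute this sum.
Σ |c_n|^2 = 36

Parseval equates the L^2 energy of f (normalised by 1/(2π)) with the ℓ^2 sum of its Fourier coefficients: (1/(2π)) ∫_0^{2π} |f|^2 = Σ |c_n|^2.
Compute the left side: (1/(2π)) [∫_0^π 6^2 dx + ∫_π^{2π} (-6)^2 dx] = (1/(2π)) · (36π + 36π) = (36 + 36)/2 = 36.
So Σ_{n ∈ Z} |c_n|^2 = 36.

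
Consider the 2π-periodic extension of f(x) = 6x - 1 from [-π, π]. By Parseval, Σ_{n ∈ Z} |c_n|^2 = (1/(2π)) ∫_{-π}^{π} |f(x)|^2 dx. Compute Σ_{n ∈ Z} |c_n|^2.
Σ |c_n|^2 = 12π^2 + 1

Expand and integrate term by term over [-π, π]:
  ∫ (6x)^2 dx = 36·(2π^3/3); ∫ 2·6·(-1)·x dx = 0 (odd integrand); ∫ (-1)^2 dx = 1·2π.
So (1/(2π)) ∫_{-π}^{π} (6x - 1)^2 dx = 36π^2/3 + 1 = 12π^2 + 1.
Parseval ⇒ Σ |c_n|^2 = 12π^2 + 1.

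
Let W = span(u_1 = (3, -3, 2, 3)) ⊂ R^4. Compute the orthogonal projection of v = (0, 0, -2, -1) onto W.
proj_W(v) = (-21/31, 21/31, -14/31, -21/31)

Set up U = [u_1 | ... | u_1] ∈ R^(4×1). The projector onto W = col(U) is P = U (U^T U)^(-1) U^T.
Compute U^T U =
  [31],
and U^T v = (-7).
Solve U^T U · c = U^T v for the coefficients: c = (-7/31). The projection is proj_W(v) = U c.
Check: (v - proj_W(v)) · u_1 = 0  (should be 0).
Result: proj_W(v) = (-21/31, 21/31, -14/31, -21/31).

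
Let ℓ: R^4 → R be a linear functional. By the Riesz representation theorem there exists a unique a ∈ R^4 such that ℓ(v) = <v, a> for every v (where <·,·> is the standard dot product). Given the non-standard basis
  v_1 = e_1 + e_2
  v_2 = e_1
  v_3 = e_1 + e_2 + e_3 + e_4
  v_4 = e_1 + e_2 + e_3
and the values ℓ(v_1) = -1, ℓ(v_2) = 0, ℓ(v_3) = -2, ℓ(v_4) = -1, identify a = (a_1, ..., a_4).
a = (0, -1, 0, -1)

Write a = (a_1, ..., a_4) in the standard basis. For each basis vector v_i, ℓ(v_i) = <v_i, a> is a linear equation in the a_j's. Collect the n equations into a matrix system V a = ℓ, where row i of V is v_i (expressed in the standard basis). Since V is invertible (lower-triangular with 1s on the diagonal, up to permutation), solve by back-substitution:
  V =
[[1, 1, 0, 0],
 [1, 0, 0, 0],
 [1, 1, 1, 1],
 [1, 1, 1, 0]]
  V a = (-1, 0, -2, -1)
Solving gives a = (0, -1, 0, -1).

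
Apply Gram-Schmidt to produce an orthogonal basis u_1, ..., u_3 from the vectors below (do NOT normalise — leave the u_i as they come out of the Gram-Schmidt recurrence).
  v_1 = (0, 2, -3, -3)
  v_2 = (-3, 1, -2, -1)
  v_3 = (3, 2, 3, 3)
Orthogonal basis:
  u_1 = (0, 2, -3, -3)
  u_2 = (-3, 0, -1/2, 1/2)
  u_3 = (3/19, 36/11, 129/209, 327/209)

Apply the Gram-Schmidt recurrence
  u_1 = v_1
  u_i = v_i − Σ_{j<i} ((v_i · u_j) / (u_j · u_j)) · u_j.

Step by step this gives:
  u_1 = (0, 2, -3, -3)
  u_2 = (-3, 0, -1/2, 1/2)
  u_3 = (3/19, 36/11, 129/209, 327/209)

Orthogonality check:
  u_2 · u_1 = 0 (should be 0)
  u_3 · u_1 = 0 (should be 0)
  u_3 · u_2 = 0 (should be 0)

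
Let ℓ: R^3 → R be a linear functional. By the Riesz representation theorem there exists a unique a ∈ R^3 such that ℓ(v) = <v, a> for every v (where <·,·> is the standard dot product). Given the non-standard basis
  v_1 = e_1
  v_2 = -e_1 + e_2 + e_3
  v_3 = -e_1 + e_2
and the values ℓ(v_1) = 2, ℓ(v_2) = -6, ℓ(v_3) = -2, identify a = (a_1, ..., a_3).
a = (2, 0, -4)

Write a = (a_1, ..., a_3) in the standard basis. For each basis vector v_i, ℓ(v_i) = <v_i, a> is a linear equation in the a_j's. Collect the n equations into a matrix system V a = ℓ, where row i of V is v_i (expressed in the standard basis). Since V is invertible (lower-triangular with 1s on the diagonal, up to permutation), solve by back-substitution:
  V =
[[1, 0, 0],
 [-1, 1, 1],
 [-1, 1, 0]]
  V a = (2, -6, -2)
Solving gives a = (2, 0, -4).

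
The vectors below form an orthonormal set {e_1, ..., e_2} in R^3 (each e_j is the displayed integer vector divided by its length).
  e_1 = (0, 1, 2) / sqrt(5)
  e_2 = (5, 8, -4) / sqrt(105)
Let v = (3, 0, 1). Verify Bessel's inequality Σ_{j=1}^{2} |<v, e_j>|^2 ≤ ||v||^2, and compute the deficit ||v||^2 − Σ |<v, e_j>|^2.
Σ |<v, e_j>|^2 = 41/21; ||v||^2 = 10; deficit = 169/21

Write each e_j = u_j / sqrt(<u_j, u_j>) where u_j is the displayed integer vector. Then <v, e_j> = <v, u_j> / sqrt(<u_j, u_j>), so |<v, e_j>|^2 = <v, u_j>^2 / <u_j, u_j>.
Coefficients: <v, e_1> = 2/sqrt(5), <v, e_2> = 11/sqrt(105).
Square and sum: Σ |<v, e_j>|^2 = 41/21.
Compute ||v||^2 = v·v = 10.
Deficit = 10 − 41/21 = 169/21 ≥ 0, confirming Bessel's inequality. (The deficit equals ||v − Σ <v,e_j> e_j||^2, the squared distance from v to span{e_j}.)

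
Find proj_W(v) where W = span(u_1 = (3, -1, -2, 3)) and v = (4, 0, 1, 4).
proj_W(v) = (66/23, -22/23, -44/23, 66/23)

Set up U = [u_1 | ... | u_1] ∈ R^(4×1). The projector onto W = col(U) is P = U (U^T U)^(-1) U^T.
Compute U^T U =
  [23],
and U^T v = (22).
Solve U^T U · c = U^T v for the coefficients: c = (22/23). The projection is proj_W(v) = U c.
Check: (v - proj_W(v)) · u_1 = 0  (should be 0).
Result: proj_W(v) = (66/23, -22/23, -44/23, 66/23).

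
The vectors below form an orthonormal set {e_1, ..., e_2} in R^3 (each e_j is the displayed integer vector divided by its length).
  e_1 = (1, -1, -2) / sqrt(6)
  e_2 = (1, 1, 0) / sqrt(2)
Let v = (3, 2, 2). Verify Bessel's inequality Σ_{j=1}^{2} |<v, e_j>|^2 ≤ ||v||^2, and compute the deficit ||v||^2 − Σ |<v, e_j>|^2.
Σ |<v, e_j>|^2 = 14; ||v||^2 = 17; deficit = 3

Write each e_j = u_j / sqrt(<u_j, u_j>) where u_j is the displayed integer vector. Then <v, e_j> = <v, u_j> / sqrt(<u_j, u_j>), so |<v, e_j>|^2 = <v, u_j>^2 / <u_j, u_j>.
Coefficients: <v, e_1> = -3/sqrt(6), <v, e_2> = 5/sqrt(2).
Square and sum: Σ |<v, e_j>|^2 = 14.
Compute ||v||^2 = v·v = 17.
Deficit = 17 − 14 = 3 ≥ 0, confirming Bessel's inequality. (The deficit equals ||v − Σ <v,e_j> e_j||^2, the squared distance from v to span{e_j}.)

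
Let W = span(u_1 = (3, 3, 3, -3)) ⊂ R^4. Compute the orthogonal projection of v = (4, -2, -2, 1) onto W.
proj_W(v) = (-1/4, -1/4, -1/4, 1/4)

Set up U = [u_1 | ... | u_1] ∈ R^(4×1). The projector onto W = col(U) is P = U (U^T U)^(-1) U^T.
Compute U^T U =
  [36],
and U^T v = (-3).
Solve U^T U · c = U^T v for the coefficients: c = (-1/12). The projection is proj_W(v) = U c.
Check: (v - proj_W(v)) · u_1 = 0  (should be 0).
Result: proj_W(v) = (-1/4, -1/4, -1/4, 1/4).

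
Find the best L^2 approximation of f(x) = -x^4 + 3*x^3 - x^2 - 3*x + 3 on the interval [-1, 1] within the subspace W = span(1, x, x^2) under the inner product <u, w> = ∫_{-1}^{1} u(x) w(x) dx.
g(x) = -13*x^2/7 - 6*x/5 + 108/35

The best approximation g ∈ W is the orthogonal projection of f onto W. Writing g = a_0 + a_1 x + a_2 x^2, the coefficients solve the normal equations G · a = b where
  G_{ij} = <φ_i, φ_j> and b_i = <f, φ_i>, with φ_0 = 1, φ_1 = x, φ_2 = x^2.
G =
  [2, 0, 2/3]
  [0, 2/3, 0]
  [2/3, 0, 2/5],
b = (74/15, -4/5, 46/35).
Solving gives a_0 = 108/35, a_1 = -6/5, a_2 = -13/7, so
  g(x) = -13*x^2/7 - 6*x/5 + 108/35.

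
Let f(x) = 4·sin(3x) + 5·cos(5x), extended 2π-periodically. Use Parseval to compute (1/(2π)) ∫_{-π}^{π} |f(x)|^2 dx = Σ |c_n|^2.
Σ |c_n|^2 = 41/2

Expand |f|^2 and use orthogonality of {sin(nx), cos(mx)} on [-π, π]:
  ∫_{-π}^{π} sin(nx)^2 dx = π, ∫ cos(mx)^2 dx = π, and cross terms integrate to 0.
So ∫_{-π}^{π} f(x)^2 dx = 4^2 · π + 5^2 · π = (16 + 25)π.
Divide by 2π: (16 + 25)/2 = 41/2.
By Parseval, this equals Σ |c_n|^2.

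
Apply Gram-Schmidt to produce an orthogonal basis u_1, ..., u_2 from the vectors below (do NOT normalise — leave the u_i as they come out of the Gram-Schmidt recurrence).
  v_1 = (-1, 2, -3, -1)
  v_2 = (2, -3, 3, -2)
Orthogonal basis:
  u_1 = (-1, 2, -3, -1)
  u_2 = (1, -1, 0, -3)

Apply the Gram-Schmidt recurrence
  u_1 = v_1
  u_i = v_i − Σ_{j<i} ((v_i · u_j) / (u_j · u_j)) · u_j.

Step by step this gives:
  u_1 = (-1, 2, -3, -1)
  u_2 = (1, -1, 0, -3)

Orthogonality check:
  u_2 · u_1 = 0 (should be 0)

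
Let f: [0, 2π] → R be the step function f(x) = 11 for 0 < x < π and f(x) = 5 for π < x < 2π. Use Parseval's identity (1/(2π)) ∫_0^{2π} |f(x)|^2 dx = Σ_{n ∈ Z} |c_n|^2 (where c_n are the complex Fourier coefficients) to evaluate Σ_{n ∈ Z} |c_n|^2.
Σ |c_n|^2 = 73

Parseval equates the L^2 energy of f (normalised by 1/(2π)) with the ℓ^2 sum of its Fourier coefficients: (1/(2π)) ∫_0^{2π} |f|^2 = Σ |c_n|^2.
Compute the left side: (1/(2π)) [∫_0^π 11^2 dx + ∫_π^{2π} 5^2 dx] = (1/(2π)) · (121π + 25π) = (121 + 25)/2 = 73.
So Σ_{n ∈ Z} |c_n|^2 = 73.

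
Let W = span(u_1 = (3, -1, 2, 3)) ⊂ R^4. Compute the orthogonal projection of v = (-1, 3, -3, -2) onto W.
proj_W(v) = (-54/23, 18/23, -36/23, -54/23)

Set up U = [u_1 | ... | u_1] ∈ R^(4×1). The projector onto W = col(U) is P = U (U^T U)^(-1) U^T.
Compute U^T U =
  [23],
and U^T v = (-18).
Solve U^T U · c = U^T v for the coefficients: c = (-18/23). The projection is proj_W(v) = U c.
Check: (v - proj_W(v)) · u_1 = 0  (should be 0).
Result: proj_W(v) = (-54/23, 18/23, -36/23, -54/23).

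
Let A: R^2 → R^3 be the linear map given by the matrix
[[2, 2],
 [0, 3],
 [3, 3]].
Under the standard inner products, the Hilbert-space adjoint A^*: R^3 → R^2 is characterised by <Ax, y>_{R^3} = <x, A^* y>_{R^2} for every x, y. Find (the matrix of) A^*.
A^* = A^T =
[[2, 0, 3],
 [2, 3, 3]]

For real matrices with standard dot products, the defining identity <Ax, y> = <x, A^* y> gives (Ax)^T y = x^T (A^*) y, i.e. x^T A^T y = x^T (A^*) y. Since this holds for all x, y, we must have A^* = A^T. Therefore
A^* =
[[2, 0, 3],
 [2, 3, 3]].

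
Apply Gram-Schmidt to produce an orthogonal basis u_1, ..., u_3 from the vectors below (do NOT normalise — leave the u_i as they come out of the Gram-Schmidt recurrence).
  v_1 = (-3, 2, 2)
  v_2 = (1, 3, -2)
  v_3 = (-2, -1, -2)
Orthogonal basis:
  u_1 = (-3, 2, 2)
  u_2 = (14/17, 53/17, -32/17)
  u_3 = (-460/237, -184/237, -506/237)

Apply the Gram-Schmidt recurrence
  u_1 = v_1
  u_i = v_i − Σ_{j<i} ((v_i · u_j) / (u_j · u_j)) · u_j.

Step by step this gives:
  u_1 = (-3, 2, 2)
  u_2 = (14/17, 53/17, -32/17)
  u_3 = (-460/237, -184/237, -506/237)

Orthogonality check:
  u_2 · u_1 = 0 (should be 0)
  u_3 · u_1 = 0 (should be 0)
  u_3 · u_2 = 0 (should be 0)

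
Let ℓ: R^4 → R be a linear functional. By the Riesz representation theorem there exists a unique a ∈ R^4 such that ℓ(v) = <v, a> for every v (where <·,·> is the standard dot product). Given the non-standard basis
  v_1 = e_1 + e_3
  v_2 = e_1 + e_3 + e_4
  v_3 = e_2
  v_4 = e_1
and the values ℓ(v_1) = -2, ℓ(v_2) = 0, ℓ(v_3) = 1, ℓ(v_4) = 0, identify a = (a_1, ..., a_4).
a = (0, 1, -2, 2)

Write a = (a_1, ..., a_4) in the standard basis. For each basis vector v_i, ℓ(v_i) = <v_i, a> is a linear equation in the a_j's. Collect the n equations into a matrix system V a = ℓ, where row i of V is v_i (expressed in the standard basis). Since V is invertible (lower-triangular with 1s on the diagonal, up to permutation), solve by back-substitution:
  V =
[[1, 0, 1, 0],
 [1, 0, 1, 1],
 [0, 1, 0, 0],
 [1, 0, 0, 0]]
  V a = (-2, 0, 1, 0)
Solving gives a = (0, 1, -2, 2).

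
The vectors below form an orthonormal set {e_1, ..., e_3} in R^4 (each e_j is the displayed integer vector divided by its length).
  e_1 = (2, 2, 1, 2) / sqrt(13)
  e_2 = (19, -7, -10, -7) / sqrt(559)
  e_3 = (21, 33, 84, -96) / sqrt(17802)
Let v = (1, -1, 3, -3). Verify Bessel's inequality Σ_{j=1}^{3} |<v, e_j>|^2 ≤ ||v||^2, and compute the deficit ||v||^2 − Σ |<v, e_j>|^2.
Σ |<v, e_j>|^2 = 388/23; ||v||^2 = 20; deficit = 72/23

Write each e_j = u_j / sqrt(<u_j, u_j>) where u_j is the displayed integer vector. Then <v, e_j> = <v, u_j> / sqrt(<u_j, u_j>), so |<v, e_j>|^2 = <v, u_j>^2 / <u_j, u_j>.
Coefficients: <v, e_1> = -3/sqrt(13), <v, e_2> = 17/sqrt(559), <v, e_3> = 528/sqrt(17802).
Square and sum: Σ |<v, e_j>|^2 = 388/23.
Compute ||v||^2 = v·v = 20.
Deficit = 20 − 388/23 = 72/23 ≥ 0, confirming Bessel's inequality. (The deficit equals ||v − Σ <v,e_j> e_j||^2, the squared distance from v to span{e_j}.)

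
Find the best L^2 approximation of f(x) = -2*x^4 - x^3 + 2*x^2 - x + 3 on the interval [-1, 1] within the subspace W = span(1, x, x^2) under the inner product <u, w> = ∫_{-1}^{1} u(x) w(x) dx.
g(x) = 2*x^2/7 - 8*x/5 + 111/35

The best approximation g ∈ W is the orthogonal projection of f onto W. Writing g = a_0 + a_1 x + a_2 x^2, the coefficients solve the normal equations G · a = b where
  G_{ij} = <φ_i, φ_j> and b_i = <f, φ_i>, with φ_0 = 1, φ_1 = x, φ_2 = x^2.
G =
  [2, 0, 2/3]
  [0, 2/3, 0]
  [2/3, 0, 2/5],
b = (98/15, -16/15, 78/35).
Solving gives a_0 = 111/35, a_1 = -8/5, a_2 = 2/7, so
  g(x) = 2*x^2/7 - 8*x/5 + 111/35.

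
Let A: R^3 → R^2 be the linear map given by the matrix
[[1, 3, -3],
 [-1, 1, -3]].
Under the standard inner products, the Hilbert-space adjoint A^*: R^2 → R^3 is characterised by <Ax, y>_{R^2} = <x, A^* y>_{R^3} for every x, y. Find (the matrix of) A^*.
A^* = A^T =
[[1, -1],
 [3, 1],
 [-3, -3]]

For real matrices with standard dot products, the defining identity <Ax, y> = <x, A^* y> gives (Ax)^T y = x^T (A^*) y, i.e. x^T A^T y = x^T (A^*) y. Since this holds for all x, y, we must have A^* = A^T. Therefore
A^* =
[[1, -1],
 [3, 1],
 [-3, -3]].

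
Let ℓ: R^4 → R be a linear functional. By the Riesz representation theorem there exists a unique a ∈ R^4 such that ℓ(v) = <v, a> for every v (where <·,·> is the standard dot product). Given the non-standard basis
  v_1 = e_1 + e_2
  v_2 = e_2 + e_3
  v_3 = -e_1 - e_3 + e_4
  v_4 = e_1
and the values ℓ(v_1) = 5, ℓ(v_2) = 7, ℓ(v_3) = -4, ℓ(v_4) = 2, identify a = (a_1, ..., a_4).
a = (2, 3, 4, 2)

Write a = (a_1, ..., a_4) in the standard basis. For each basis vector v_i, ℓ(v_i) = <v_i, a> is a linear equation in the a_j's. Collect the n equations into a matrix system V a = ℓ, where row i of V is v_i (expressed in the standard basis). Since V is invertible (lower-triangular with 1s on the diagonal, up to permutation), solve by back-substitution:
  V =
[[1, 1, 0, 0],
 [0, 1, 1, 0],
 [-1, 0, -1, 1],
 [1, 0, 0, 0]]
  V a = (5, 7, -4, 2)
Solving gives a = (2, 3, 4, 2).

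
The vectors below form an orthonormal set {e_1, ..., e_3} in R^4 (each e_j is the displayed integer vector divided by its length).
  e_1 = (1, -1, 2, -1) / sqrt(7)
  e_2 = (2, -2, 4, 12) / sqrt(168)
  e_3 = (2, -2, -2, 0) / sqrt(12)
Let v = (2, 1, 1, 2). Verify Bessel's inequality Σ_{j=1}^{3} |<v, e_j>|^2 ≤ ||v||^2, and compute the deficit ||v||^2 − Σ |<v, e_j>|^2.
Σ |<v, e_j>|^2 = 11/2; ||v||^2 = 10; deficit = 9/2

Write each e_j = u_j / sqrt(<u_j, u_j>) where u_j is the displayed integer vector. Then <v, e_j> = <v, u_j> / sqrt(<u_j, u_j>), so |<v, e_j>|^2 = <v, u_j>^2 / <u_j, u_j>.
Coefficients: <v, e_1> = 1/sqrt(7), <v, e_2> = 30/sqrt(168), <v, e_3> = 0/sqrt(12).
Square and sum: Σ |<v, e_j>|^2 = 11/2.
Compute ||v||^2 = v·v = 10.
Deficit = 10 − 11/2 = 9/2 ≥ 0, confirming Bessel's inequality. (The deficit equals ||v − Σ <v,e_j> e_j||^2, the squared distance from v to span{e_j}.)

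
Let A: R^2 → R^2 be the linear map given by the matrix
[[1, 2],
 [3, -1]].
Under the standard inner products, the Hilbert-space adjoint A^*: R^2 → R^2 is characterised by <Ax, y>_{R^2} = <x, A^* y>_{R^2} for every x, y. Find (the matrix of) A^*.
A^* = A^T =
[[1, 3],
 [2, -1]]

For real matrices with standard dot products, the defining identity <Ax, y> = <x, A^* y> gives (Ax)^T y = x^T (A^*) y, i.e. x^T A^T y = x^T (A^*) y. Since this holds for all x, y, we must have A^* = A^T. Therefore
A^* =
[[1, 3],
 [2, -1]].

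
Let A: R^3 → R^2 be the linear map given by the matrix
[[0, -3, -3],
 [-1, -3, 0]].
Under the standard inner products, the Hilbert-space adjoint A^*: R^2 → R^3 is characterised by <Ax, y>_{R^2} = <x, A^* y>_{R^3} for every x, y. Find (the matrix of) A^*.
A^* = A^T =
[[0, -1],
 [-3, -3],
 [-3, 0]]

For real matrices with standard dot products, the defining identity <Ax, y> = <x, A^* y> gives (Ax)^T y = x^T (A^*) y, i.e. x^T A^T y = x^T (A^*) y. Since this holds for all x, y, we must have A^* = A^T. Therefore
A^* =
[[0, -1],
 [-3, -3],
 [-3, 0]].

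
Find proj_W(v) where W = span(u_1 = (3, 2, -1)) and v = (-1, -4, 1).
proj_W(v) = (-18/7, -12/7, 6/7)

Set up U = [u_1 | ... | u_1] ∈ R^(3×1). The projector onto W = col(U) is P = U (U^T U)^(-1) U^T.
Compute U^T U =
  [14],
and U^T v = (-12).
Solve U^T U · c = U^T v for the coefficients: c = (-6/7). The projection is proj_W(v) = U c.
Check: (v - proj_W(v)) · u_1 = 0  (should be 0).
Result: proj_W(v) = (-18/7, -12/7, 6/7).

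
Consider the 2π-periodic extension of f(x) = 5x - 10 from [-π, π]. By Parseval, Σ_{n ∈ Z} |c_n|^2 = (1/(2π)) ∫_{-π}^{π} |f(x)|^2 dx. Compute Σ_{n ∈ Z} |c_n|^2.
Σ |c_n|^2 = 25π^2/3 + 100

Expand and integrate term by term over [-π, π]:
  ∫ (5x)^2 dx = 25·(2π^3/3); ∫ 2·5·(-10)·x dx = 0 (odd integrand); ∫ (-10)^2 dx = 100·2π.
So (1/(2π)) ∫_{-π}^{π} (5x - 10)^2 dx = 25π^2/3 + 100 = 25π^2/3 + 100.
Parseval ⇒ Σ |c_n|^2 = 25π^2/3 + 100.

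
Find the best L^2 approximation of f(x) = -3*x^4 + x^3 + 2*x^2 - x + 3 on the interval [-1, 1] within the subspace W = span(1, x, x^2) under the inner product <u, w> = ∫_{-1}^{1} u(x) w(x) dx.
g(x) = -4*x^2/7 - 2*x/5 + 114/35

The best approximation g ∈ W is the orthogonal projection of f onto W. Writing g = a_0 + a_1 x + a_2 x^2, the coefficients solve the normal equations G · a = b where
  G_{ij} = <φ_i, φ_j> and b_i = <f, φ_i>, with φ_0 = 1, φ_1 = x, φ_2 = x^2.
G =
  [2, 0, 2/3]
  [0, 2/3, 0]
  [2/3, 0, 2/5],
b = (92/15, -4/15, 68/35).
Solving gives a_0 = 114/35, a_1 = -2/5, a_2 = -4/7, so
  g(x) = -4*x^2/7 - 2*x/5 + 114/35.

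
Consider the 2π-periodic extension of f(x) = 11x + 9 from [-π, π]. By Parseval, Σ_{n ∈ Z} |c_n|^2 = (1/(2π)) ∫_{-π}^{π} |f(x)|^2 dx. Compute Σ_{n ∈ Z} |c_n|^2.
Σ |c_n|^2 = 121π^2/3 + 81

Expand and integrate term by term over [-π, π]:
  ∫ (11x)^2 dx = 121·(2π^3/3); ∫ 2·11·(9)·x dx = 0 (odd integrand); ∫ 9^2 dx = 81·2π.
So (1/(2π)) ∫_{-π}^{π} (11x + 9)^2 dx = 121π^2/3 + 81 = 121π^2/3 + 81.
Parseval ⇒ Σ |c_n|^2 = 121π^2/3 + 81.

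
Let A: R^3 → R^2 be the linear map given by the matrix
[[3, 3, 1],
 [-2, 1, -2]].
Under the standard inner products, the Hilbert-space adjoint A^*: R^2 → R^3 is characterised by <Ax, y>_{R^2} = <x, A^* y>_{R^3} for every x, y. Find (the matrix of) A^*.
A^* = A^T =
[[3, -2],
 [3, 1],
 [1, -2]]

For real matrices with standard dot products, the defining identity <Ax, y> = <x, A^* y> gives (Ax)^T y = x^T (A^*) y, i.e. x^T A^T y = x^T (A^*) y. Since this holds for all x, y, we must have A^* = A^T. Therefore
A^* =
[[3, -2],
 [3, 1],
 [1, -2]].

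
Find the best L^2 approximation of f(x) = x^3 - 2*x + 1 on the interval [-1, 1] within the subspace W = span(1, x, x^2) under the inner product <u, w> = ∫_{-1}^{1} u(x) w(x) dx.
g(x) = 1 - 7*x/5

The best approximation g ∈ W is the orthogonal projection of f onto W. Writing g = a_0 + a_1 x + a_2 x^2, the coefficients solve the normal equations G · a = b where
  G_{ij} = <φ_i, φ_j> and b_i = <f, φ_i>, with φ_0 = 1, φ_1 = x, φ_2 = x^2.
G =
  [2, 0, 2/3]
  [0, 2/3, 0]
  [2/3, 0, 2/5],
b = (2, -14/15, 2/3).
Solving gives a_0 = 1, a_1 = -7/5, a_2 = 0, so
  g(x) = 1 - 7*x/5.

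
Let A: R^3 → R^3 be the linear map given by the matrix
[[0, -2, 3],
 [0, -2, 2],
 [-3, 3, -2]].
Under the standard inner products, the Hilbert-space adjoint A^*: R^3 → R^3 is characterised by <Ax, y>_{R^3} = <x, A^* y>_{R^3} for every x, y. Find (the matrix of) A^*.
A^* = A^T =
[[0, 0, -3],
 [-2, -2, 3],
 [3, 2, -2]]

For real matrices with standard dot products, the defining identity <Ax, y> = <x, A^* y> gives (Ax)^T y = x^T (A^*) y, i.e. x^T A^T y = x^T (A^*) y. Since this holds for all x, y, we must have A^* = A^T. Therefore
A^* =
[[0, 0, -3],
 [-2, -2, 3],
 [3, 2, -2]].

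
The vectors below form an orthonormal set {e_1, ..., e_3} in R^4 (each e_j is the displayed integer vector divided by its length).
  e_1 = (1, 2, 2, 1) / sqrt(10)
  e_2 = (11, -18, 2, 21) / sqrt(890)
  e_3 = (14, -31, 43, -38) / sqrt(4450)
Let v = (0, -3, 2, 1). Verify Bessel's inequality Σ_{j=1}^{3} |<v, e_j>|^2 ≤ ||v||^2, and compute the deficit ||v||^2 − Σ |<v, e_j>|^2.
Σ |<v, e_j>|^2 = 579/50; ||v||^2 = 14; deficit = 121/50

Write each e_j = u_j / sqrt(<u_j, u_j>) where u_j is the displayed integer vector. Then <v, e_j> = <v, u_j> / sqrt(<u_j, u_j>), so |<v, e_j>|^2 = <v, u_j>^2 / <u_j, u_j>.
Coefficients: <v, e_1> = -1/sqrt(10), <v, e_2> = 79/sqrt(890), <v, e_3> = 141/sqrt(4450).
Square and sum: Σ |<v, e_j>|^2 = 579/50.
Compute ||v||^2 = v·v = 14.
Deficit = 14 − 579/50 = 121/50 ≥ 0, confirming Bessel's inequality. (The deficit equals ||v − Σ <v,e_j> e_j||^2, the squared distance from v to span{e_j}.)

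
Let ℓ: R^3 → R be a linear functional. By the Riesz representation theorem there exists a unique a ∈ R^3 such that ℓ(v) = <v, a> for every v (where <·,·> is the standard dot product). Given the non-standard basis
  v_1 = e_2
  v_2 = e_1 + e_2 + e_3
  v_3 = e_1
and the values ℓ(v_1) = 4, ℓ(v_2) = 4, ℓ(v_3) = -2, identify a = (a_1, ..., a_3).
a = (-2, 4, 2)

Write a = (a_1, ..., a_3) in the standard basis. For each basis vector v_i, ℓ(v_i) = <v_i, a> is a linear equation in the a_j's. Collect the n equations into a matrix system V a = ℓ, where row i of V is v_i (expressed in the standard basis). Since V is invertible (lower-triangular with 1s on the diagonal, up to permutation), solve by back-substitution:
  V =
[[0, 1, 0],
 [1, 1, 1],
 [1, 0, 0]]
  V a = (4, 4, -2)
Solving gives a = (-2, 4, 2).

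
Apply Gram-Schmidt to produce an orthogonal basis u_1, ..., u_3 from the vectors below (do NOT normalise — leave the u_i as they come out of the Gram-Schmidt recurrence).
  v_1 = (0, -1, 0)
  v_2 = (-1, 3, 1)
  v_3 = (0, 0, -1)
Orthogonal basis:
  u_1 = (0, -1, 0)
  u_2 = (-1, 0, 1)
  u_3 = (-1/2, 0, -1/2)

Apply the Gram-Schmidt recurrence
  u_1 = v_1
  u_i = v_i − Σ_{j<i} ((v_i · u_j) / (u_j · u_j)) · u_j.

Step by step this gives:
  u_1 = (0, -1, 0)
  u_2 = (-1, 0, 1)
  u_3 = (-1/2, 0, -1/2)

Orthogonality check:
  u_2 · u_1 = 0 (should be 0)
  u_3 · u_1 = 0 (should be 0)
  u_3 · u_2 = 0 (should be 0)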